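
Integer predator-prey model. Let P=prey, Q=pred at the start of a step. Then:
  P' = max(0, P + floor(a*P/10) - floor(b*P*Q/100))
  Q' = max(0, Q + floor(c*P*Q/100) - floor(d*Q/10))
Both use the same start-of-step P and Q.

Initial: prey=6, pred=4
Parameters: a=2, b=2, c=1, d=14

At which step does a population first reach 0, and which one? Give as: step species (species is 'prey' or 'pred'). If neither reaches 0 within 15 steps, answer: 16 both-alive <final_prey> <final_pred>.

Answer: 1 pred

Derivation:
Step 1: prey: 6+1-0=7; pred: 4+0-5=0
First extinction: pred at step 1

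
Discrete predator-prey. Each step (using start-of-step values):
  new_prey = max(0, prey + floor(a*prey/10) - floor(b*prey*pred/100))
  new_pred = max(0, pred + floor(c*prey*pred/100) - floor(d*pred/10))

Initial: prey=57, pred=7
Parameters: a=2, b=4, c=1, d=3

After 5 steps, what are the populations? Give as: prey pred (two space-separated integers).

Answer: 21 12

Derivation:
Step 1: prey: 57+11-15=53; pred: 7+3-2=8
Step 2: prey: 53+10-16=47; pred: 8+4-2=10
Step 3: prey: 47+9-18=38; pred: 10+4-3=11
Step 4: prey: 38+7-16=29; pred: 11+4-3=12
Step 5: prey: 29+5-13=21; pred: 12+3-3=12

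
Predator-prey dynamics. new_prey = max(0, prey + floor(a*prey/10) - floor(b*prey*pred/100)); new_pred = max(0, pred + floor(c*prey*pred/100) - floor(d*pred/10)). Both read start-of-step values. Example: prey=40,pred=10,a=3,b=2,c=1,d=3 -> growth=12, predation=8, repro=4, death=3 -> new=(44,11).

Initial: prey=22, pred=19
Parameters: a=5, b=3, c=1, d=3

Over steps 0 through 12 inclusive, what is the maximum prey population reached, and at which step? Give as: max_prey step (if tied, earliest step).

Answer: 45 11

Derivation:
Step 1: prey: 22+11-12=21; pred: 19+4-5=18
Step 2: prey: 21+10-11=20; pred: 18+3-5=16
Step 3: prey: 20+10-9=21; pred: 16+3-4=15
Step 4: prey: 21+10-9=22; pred: 15+3-4=14
Step 5: prey: 22+11-9=24; pred: 14+3-4=13
Step 6: prey: 24+12-9=27; pred: 13+3-3=13
Step 7: prey: 27+13-10=30; pred: 13+3-3=13
Step 8: prey: 30+15-11=34; pred: 13+3-3=13
Step 9: prey: 34+17-13=38; pred: 13+4-3=14
Step 10: prey: 38+19-15=42; pred: 14+5-4=15
Step 11: prey: 42+21-18=45; pred: 15+6-4=17
Step 12: prey: 45+22-22=45; pred: 17+7-5=19
Max prey = 45 at step 11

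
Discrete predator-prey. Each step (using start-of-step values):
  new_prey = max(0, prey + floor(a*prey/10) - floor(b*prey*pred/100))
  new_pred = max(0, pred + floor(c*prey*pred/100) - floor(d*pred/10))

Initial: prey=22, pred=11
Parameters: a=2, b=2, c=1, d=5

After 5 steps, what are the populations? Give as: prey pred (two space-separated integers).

Answer: 32 2

Derivation:
Step 1: prey: 22+4-4=22; pred: 11+2-5=8
Step 2: prey: 22+4-3=23; pred: 8+1-4=5
Step 3: prey: 23+4-2=25; pred: 5+1-2=4
Step 4: prey: 25+5-2=28; pred: 4+1-2=3
Step 5: prey: 28+5-1=32; pred: 3+0-1=2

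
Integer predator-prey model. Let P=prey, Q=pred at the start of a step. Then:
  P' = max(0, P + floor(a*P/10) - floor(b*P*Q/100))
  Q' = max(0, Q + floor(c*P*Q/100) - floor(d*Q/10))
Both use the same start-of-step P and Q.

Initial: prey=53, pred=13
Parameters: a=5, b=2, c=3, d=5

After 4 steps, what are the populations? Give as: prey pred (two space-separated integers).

Answer: 0 134

Derivation:
Step 1: prey: 53+26-13=66; pred: 13+20-6=27
Step 2: prey: 66+33-35=64; pred: 27+53-13=67
Step 3: prey: 64+32-85=11; pred: 67+128-33=162
Step 4: prey: 11+5-35=0; pred: 162+53-81=134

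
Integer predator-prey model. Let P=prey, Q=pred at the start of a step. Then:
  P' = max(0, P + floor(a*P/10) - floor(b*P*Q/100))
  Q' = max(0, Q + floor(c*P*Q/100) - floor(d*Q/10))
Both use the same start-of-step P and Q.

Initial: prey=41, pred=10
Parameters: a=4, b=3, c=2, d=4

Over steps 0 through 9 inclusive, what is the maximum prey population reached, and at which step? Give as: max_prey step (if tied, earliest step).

Answer: 45 1

Derivation:
Step 1: prey: 41+16-12=45; pred: 10+8-4=14
Step 2: prey: 45+18-18=45; pred: 14+12-5=21
Step 3: prey: 45+18-28=35; pred: 21+18-8=31
Step 4: prey: 35+14-32=17; pred: 31+21-12=40
Step 5: prey: 17+6-20=3; pred: 40+13-16=37
Step 6: prey: 3+1-3=1; pred: 37+2-14=25
Step 7: prey: 1+0-0=1; pred: 25+0-10=15
Step 8: prey: 1+0-0=1; pred: 15+0-6=9
Step 9: prey: 1+0-0=1; pred: 9+0-3=6
Max prey = 45 at step 1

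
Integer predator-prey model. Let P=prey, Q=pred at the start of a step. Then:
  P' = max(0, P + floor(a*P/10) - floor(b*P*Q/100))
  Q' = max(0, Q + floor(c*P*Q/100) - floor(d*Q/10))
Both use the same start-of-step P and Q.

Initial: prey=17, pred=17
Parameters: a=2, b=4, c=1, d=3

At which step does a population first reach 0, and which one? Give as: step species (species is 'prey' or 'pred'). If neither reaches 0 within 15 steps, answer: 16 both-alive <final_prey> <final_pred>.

Step 1: prey: 17+3-11=9; pred: 17+2-5=14
Step 2: prey: 9+1-5=5; pred: 14+1-4=11
Step 3: prey: 5+1-2=4; pred: 11+0-3=8
Step 4: prey: 4+0-1=3; pred: 8+0-2=6
Step 5: prey: 3+0-0=3; pred: 6+0-1=5
Step 6: prey: 3+0-0=3; pred: 5+0-1=4
Step 7: prey: 3+0-0=3; pred: 4+0-1=3
Step 8: prey: 3+0-0=3; pred: 3+0-0=3
Steps 9-15: state stable at prey=3, pred=3 (no change)
No extinction within 15 steps

Answer: 16 both-alive 3 3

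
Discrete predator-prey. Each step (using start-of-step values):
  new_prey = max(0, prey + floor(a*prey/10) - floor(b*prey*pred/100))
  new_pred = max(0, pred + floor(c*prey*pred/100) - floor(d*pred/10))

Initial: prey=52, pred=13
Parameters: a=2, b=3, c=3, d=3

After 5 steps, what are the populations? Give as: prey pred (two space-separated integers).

Answer: 0 32

Derivation:
Step 1: prey: 52+10-20=42; pred: 13+20-3=30
Step 2: prey: 42+8-37=13; pred: 30+37-9=58
Step 3: prey: 13+2-22=0; pred: 58+22-17=63
Step 4: prey: 0+0-0=0; pred: 63+0-18=45
Step 5: prey: 0+0-0=0; pred: 45+0-13=32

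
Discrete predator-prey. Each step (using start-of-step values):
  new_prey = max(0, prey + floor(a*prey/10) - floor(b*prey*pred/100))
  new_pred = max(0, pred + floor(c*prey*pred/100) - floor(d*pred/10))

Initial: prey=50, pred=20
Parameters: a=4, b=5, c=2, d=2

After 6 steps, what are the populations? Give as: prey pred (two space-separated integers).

Answer: 0 19

Derivation:
Step 1: prey: 50+20-50=20; pred: 20+20-4=36
Step 2: prey: 20+8-36=0; pred: 36+14-7=43
Step 3: prey: 0+0-0=0; pred: 43+0-8=35
Step 4: prey: 0+0-0=0; pred: 35+0-7=28
Step 5: prey: 0+0-0=0; pred: 28+0-5=23
Step 6: prey: 0+0-0=0; pred: 23+0-4=19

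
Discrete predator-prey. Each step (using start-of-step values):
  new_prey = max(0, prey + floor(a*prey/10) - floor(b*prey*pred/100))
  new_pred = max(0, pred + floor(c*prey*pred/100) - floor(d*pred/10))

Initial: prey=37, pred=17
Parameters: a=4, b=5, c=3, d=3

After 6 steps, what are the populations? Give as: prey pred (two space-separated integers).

Answer: 0 10

Derivation:
Step 1: prey: 37+14-31=20; pred: 17+18-5=30
Step 2: prey: 20+8-30=0; pred: 30+18-9=39
Step 3: prey: 0+0-0=0; pred: 39+0-11=28
Step 4: prey: 0+0-0=0; pred: 28+0-8=20
Step 5: prey: 0+0-0=0; pred: 20+0-6=14
Step 6: prey: 0+0-0=0; pred: 14+0-4=10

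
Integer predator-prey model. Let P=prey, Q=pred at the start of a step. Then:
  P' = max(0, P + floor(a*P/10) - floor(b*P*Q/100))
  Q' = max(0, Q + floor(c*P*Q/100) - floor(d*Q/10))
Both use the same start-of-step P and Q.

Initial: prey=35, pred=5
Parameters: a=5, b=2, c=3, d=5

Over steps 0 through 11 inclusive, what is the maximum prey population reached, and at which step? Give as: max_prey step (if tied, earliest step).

Answer: 80 3

Derivation:
Step 1: prey: 35+17-3=49; pred: 5+5-2=8
Step 2: prey: 49+24-7=66; pred: 8+11-4=15
Step 3: prey: 66+33-19=80; pred: 15+29-7=37
Step 4: prey: 80+40-59=61; pred: 37+88-18=107
Step 5: prey: 61+30-130=0; pred: 107+195-53=249
Step 6: prey: 0+0-0=0; pred: 249+0-124=125
Step 7: prey: 0+0-0=0; pred: 125+0-62=63
Step 8: prey: 0+0-0=0; pred: 63+0-31=32
Step 9: prey: 0+0-0=0; pred: 32+0-16=16
Step 10: prey: 0+0-0=0; pred: 16+0-8=8
Step 11: prey: 0+0-0=0; pred: 8+0-4=4
Max prey = 80 at step 3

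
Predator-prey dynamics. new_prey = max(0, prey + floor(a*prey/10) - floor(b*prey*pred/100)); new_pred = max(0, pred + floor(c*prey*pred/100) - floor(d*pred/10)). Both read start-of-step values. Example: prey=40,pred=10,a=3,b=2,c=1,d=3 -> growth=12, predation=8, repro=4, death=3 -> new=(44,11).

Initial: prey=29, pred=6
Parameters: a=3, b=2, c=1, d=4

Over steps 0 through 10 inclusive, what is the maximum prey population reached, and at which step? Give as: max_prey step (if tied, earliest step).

Step 1: prey: 29+8-3=34; pred: 6+1-2=5
Step 2: prey: 34+10-3=41; pred: 5+1-2=4
Step 3: prey: 41+12-3=50; pred: 4+1-1=4
Step 4: prey: 50+15-4=61; pred: 4+2-1=5
Step 5: prey: 61+18-6=73; pred: 5+3-2=6
Step 6: prey: 73+21-8=86; pred: 6+4-2=8
Step 7: prey: 86+25-13=98; pred: 8+6-3=11
Step 8: prey: 98+29-21=106; pred: 11+10-4=17
Step 9: prey: 106+31-36=101; pred: 17+18-6=29
Step 10: prey: 101+30-58=73; pred: 29+29-11=47
Max prey = 106 at step 8

Answer: 106 8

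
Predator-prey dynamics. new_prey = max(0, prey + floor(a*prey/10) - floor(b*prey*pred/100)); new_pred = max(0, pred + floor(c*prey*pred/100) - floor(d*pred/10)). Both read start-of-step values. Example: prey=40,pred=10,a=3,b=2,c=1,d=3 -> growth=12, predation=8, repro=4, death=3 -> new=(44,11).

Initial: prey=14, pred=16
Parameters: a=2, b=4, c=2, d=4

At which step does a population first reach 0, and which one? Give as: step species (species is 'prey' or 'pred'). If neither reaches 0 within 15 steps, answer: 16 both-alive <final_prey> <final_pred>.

Step 1: prey: 14+2-8=8; pred: 16+4-6=14
Step 2: prey: 8+1-4=5; pred: 14+2-5=11
Step 3: prey: 5+1-2=4; pred: 11+1-4=8
Step 4: prey: 4+0-1=3; pred: 8+0-3=5
Step 5: prey: 3+0-0=3; pred: 5+0-2=3
Step 6: prey: 3+0-0=3; pred: 3+0-1=2
Step 7: prey: 3+0-0=3; pred: 2+0-0=2
Steps 8-15: state stable at prey=3, pred=2 (no change)
No extinction within 15 steps

Answer: 16 both-alive 3 2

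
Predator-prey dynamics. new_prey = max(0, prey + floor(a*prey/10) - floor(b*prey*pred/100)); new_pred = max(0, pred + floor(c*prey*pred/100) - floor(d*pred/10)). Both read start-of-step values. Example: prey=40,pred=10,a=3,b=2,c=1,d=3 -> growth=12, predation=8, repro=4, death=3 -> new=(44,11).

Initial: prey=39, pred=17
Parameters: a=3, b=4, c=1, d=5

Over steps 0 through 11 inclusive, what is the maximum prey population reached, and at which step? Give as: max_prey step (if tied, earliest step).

Answer: 57 11

Derivation:
Step 1: prey: 39+11-26=24; pred: 17+6-8=15
Step 2: prey: 24+7-14=17; pred: 15+3-7=11
Step 3: prey: 17+5-7=15; pred: 11+1-5=7
Step 4: prey: 15+4-4=15; pred: 7+1-3=5
Step 5: prey: 15+4-3=16; pred: 5+0-2=3
Step 6: prey: 16+4-1=19; pred: 3+0-1=2
Step 7: prey: 19+5-1=23; pred: 2+0-1=1
Step 8: prey: 23+6-0=29; pred: 1+0-0=1
Step 9: prey: 29+8-1=36; pred: 1+0-0=1
Step 10: prey: 36+10-1=45; pred: 1+0-0=1
Step 11: prey: 45+13-1=57; pred: 1+0-0=1
Max prey = 57 at step 11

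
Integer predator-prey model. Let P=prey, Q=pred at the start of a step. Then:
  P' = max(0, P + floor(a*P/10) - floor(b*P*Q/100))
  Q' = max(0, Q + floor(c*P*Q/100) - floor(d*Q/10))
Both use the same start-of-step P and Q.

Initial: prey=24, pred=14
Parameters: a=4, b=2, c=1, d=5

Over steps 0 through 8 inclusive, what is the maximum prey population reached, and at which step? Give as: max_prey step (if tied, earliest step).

Answer: 138 8

Derivation:
Step 1: prey: 24+9-6=27; pred: 14+3-7=10
Step 2: prey: 27+10-5=32; pred: 10+2-5=7
Step 3: prey: 32+12-4=40; pred: 7+2-3=6
Step 4: prey: 40+16-4=52; pred: 6+2-3=5
Step 5: prey: 52+20-5=67; pred: 5+2-2=5
Step 6: prey: 67+26-6=87; pred: 5+3-2=6
Step 7: prey: 87+34-10=111; pred: 6+5-3=8
Step 8: prey: 111+44-17=138; pred: 8+8-4=12
Max prey = 138 at step 8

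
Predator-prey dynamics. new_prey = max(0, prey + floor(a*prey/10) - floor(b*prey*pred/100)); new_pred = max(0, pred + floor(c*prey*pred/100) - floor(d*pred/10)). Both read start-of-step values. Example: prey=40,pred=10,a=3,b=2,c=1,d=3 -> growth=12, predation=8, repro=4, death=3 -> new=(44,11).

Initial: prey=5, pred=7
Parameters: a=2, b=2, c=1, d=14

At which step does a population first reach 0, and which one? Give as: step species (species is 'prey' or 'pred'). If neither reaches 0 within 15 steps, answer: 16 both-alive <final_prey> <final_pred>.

Step 1: prey: 5+1-0=6; pred: 7+0-9=0
First extinction: pred at step 1

Answer: 1 pred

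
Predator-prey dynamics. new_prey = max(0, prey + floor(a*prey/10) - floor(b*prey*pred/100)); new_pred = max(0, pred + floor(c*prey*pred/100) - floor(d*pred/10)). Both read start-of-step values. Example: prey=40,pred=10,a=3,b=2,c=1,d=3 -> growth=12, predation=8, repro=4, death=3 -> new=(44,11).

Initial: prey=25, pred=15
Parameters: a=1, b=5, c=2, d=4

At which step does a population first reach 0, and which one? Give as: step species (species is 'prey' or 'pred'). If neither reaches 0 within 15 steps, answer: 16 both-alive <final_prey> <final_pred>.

Answer: 16 both-alive 1 2

Derivation:
Step 1: prey: 25+2-18=9; pred: 15+7-6=16
Step 2: prey: 9+0-7=2; pred: 16+2-6=12
Step 3: prey: 2+0-1=1; pred: 12+0-4=8
Step 4: prey: 1+0-0=1; pred: 8+0-3=5
Step 5: prey: 1+0-0=1; pred: 5+0-2=3
Step 6: prey: 1+0-0=1; pred: 3+0-1=2
Step 7: prey: 1+0-0=1; pred: 2+0-0=2
Steps 8-15: state stable at prey=1, pred=2 (no change)
No extinction within 15 steps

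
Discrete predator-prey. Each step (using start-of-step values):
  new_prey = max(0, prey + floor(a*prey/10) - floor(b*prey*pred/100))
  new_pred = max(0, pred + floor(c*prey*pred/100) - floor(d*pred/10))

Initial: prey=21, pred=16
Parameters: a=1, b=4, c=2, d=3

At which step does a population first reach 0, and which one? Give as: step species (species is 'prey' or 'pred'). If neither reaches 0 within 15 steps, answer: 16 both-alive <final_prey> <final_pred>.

Step 1: prey: 21+2-13=10; pred: 16+6-4=18
Step 2: prey: 10+1-7=4; pred: 18+3-5=16
Step 3: prey: 4+0-2=2; pred: 16+1-4=13
Step 4: prey: 2+0-1=1; pred: 13+0-3=10
Step 5: prey: 1+0-0=1; pred: 10+0-3=7
Step 6: prey: 1+0-0=1; pred: 7+0-2=5
Step 7: prey: 1+0-0=1; pred: 5+0-1=4
Step 8: prey: 1+0-0=1; pred: 4+0-1=3
Step 9: prey: 1+0-0=1; pred: 3+0-0=3
Steps 10-15: state stable at prey=1, pred=3 (no change)
No extinction within 15 steps

Answer: 16 both-alive 1 3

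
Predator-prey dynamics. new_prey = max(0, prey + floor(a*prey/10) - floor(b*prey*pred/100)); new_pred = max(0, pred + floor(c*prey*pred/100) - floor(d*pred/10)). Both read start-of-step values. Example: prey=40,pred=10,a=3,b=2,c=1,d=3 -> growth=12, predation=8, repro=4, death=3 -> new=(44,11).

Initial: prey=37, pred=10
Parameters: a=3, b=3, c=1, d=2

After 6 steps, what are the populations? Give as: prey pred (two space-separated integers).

Answer: 18 17

Derivation:
Step 1: prey: 37+11-11=37; pred: 10+3-2=11
Step 2: prey: 37+11-12=36; pred: 11+4-2=13
Step 3: prey: 36+10-14=32; pred: 13+4-2=15
Step 4: prey: 32+9-14=27; pred: 15+4-3=16
Step 5: prey: 27+8-12=23; pred: 16+4-3=17
Step 6: prey: 23+6-11=18; pred: 17+3-3=17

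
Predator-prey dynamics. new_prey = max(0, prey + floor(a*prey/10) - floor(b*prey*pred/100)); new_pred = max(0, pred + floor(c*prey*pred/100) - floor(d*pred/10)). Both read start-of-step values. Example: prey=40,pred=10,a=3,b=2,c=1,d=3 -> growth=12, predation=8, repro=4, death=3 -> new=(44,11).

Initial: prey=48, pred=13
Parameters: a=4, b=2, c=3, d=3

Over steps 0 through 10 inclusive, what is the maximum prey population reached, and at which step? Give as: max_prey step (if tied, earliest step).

Answer: 55 1

Derivation:
Step 1: prey: 48+19-12=55; pred: 13+18-3=28
Step 2: prey: 55+22-30=47; pred: 28+46-8=66
Step 3: prey: 47+18-62=3; pred: 66+93-19=140
Step 4: prey: 3+1-8=0; pred: 140+12-42=110
Step 5: prey: 0+0-0=0; pred: 110+0-33=77
Step 6: prey: 0+0-0=0; pred: 77+0-23=54
Step 7: prey: 0+0-0=0; pred: 54+0-16=38
Step 8: prey: 0+0-0=0; pred: 38+0-11=27
Step 9: prey: 0+0-0=0; pred: 27+0-8=19
Step 10: prey: 0+0-0=0; pred: 19+0-5=14
Max prey = 55 at step 1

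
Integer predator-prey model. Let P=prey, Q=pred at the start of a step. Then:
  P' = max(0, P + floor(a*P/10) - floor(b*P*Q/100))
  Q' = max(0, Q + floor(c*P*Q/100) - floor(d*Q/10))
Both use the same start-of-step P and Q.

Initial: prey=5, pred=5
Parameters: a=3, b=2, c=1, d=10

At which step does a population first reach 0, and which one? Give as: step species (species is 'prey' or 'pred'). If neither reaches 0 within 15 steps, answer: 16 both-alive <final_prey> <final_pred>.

Step 1: prey: 5+1-0=6; pred: 5+0-5=0
First extinction: pred at step 1

Answer: 1 pred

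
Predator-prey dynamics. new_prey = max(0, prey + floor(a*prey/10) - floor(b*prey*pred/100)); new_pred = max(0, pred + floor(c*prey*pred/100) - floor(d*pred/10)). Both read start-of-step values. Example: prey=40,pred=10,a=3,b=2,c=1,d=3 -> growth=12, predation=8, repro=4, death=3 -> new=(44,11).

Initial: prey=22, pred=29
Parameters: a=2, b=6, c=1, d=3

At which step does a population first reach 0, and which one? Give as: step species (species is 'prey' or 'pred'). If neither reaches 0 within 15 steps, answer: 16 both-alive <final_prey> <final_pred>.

Step 1: prey: 22+4-38=0; pred: 29+6-8=27
First extinction: prey at step 1

Answer: 1 prey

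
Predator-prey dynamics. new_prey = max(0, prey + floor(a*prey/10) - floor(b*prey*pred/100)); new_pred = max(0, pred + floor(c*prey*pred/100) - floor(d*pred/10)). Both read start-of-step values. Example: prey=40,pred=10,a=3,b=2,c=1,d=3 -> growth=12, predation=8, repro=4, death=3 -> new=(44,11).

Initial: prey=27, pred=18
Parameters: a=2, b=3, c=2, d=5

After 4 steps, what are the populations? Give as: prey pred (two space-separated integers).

Answer: 8 7

Derivation:
Step 1: prey: 27+5-14=18; pred: 18+9-9=18
Step 2: prey: 18+3-9=12; pred: 18+6-9=15
Step 3: prey: 12+2-5=9; pred: 15+3-7=11
Step 4: prey: 9+1-2=8; pred: 11+1-5=7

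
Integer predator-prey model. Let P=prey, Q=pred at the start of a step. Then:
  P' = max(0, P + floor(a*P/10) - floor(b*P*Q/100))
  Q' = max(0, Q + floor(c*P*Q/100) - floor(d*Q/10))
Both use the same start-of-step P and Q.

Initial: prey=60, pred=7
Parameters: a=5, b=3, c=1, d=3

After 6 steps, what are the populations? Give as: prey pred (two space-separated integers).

Step 1: prey: 60+30-12=78; pred: 7+4-2=9
Step 2: prey: 78+39-21=96; pred: 9+7-2=14
Step 3: prey: 96+48-40=104; pred: 14+13-4=23
Step 4: prey: 104+52-71=85; pred: 23+23-6=40
Step 5: prey: 85+42-102=25; pred: 40+34-12=62
Step 6: prey: 25+12-46=0; pred: 62+15-18=59

Answer: 0 59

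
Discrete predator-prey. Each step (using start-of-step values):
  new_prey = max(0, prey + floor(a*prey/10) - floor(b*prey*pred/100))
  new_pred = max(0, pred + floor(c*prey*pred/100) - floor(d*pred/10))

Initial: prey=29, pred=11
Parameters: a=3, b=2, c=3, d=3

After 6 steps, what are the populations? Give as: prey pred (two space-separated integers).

Step 1: prey: 29+8-6=31; pred: 11+9-3=17
Step 2: prey: 31+9-10=30; pred: 17+15-5=27
Step 3: prey: 30+9-16=23; pred: 27+24-8=43
Step 4: prey: 23+6-19=10; pred: 43+29-12=60
Step 5: prey: 10+3-12=1; pred: 60+18-18=60
Step 6: prey: 1+0-1=0; pred: 60+1-18=43

Answer: 0 43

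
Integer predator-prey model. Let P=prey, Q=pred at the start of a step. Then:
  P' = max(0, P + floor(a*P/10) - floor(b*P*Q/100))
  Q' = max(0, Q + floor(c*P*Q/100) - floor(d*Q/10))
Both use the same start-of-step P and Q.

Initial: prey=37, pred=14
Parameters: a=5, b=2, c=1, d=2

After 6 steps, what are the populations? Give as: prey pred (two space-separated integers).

Step 1: prey: 37+18-10=45; pred: 14+5-2=17
Step 2: prey: 45+22-15=52; pred: 17+7-3=21
Step 3: prey: 52+26-21=57; pred: 21+10-4=27
Step 4: prey: 57+28-30=55; pred: 27+15-5=37
Step 5: prey: 55+27-40=42; pred: 37+20-7=50
Step 6: prey: 42+21-42=21; pred: 50+21-10=61

Answer: 21 61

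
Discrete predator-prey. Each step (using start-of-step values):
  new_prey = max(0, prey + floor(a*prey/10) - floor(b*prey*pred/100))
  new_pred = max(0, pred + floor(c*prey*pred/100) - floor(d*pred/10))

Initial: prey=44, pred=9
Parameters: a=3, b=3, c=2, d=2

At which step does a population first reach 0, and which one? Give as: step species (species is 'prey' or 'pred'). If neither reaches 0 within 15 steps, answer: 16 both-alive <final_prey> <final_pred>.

Answer: 5 prey

Derivation:
Step 1: prey: 44+13-11=46; pred: 9+7-1=15
Step 2: prey: 46+13-20=39; pred: 15+13-3=25
Step 3: prey: 39+11-29=21; pred: 25+19-5=39
Step 4: prey: 21+6-24=3; pred: 39+16-7=48
Step 5: prey: 3+0-4=0; pred: 48+2-9=41
First extinction: prey at step 5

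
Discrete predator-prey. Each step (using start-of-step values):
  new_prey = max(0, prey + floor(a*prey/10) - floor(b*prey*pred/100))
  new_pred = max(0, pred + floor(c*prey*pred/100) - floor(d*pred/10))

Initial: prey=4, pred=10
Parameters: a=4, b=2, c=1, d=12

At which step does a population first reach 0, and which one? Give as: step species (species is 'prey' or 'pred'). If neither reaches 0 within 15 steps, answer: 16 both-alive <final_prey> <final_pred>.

Step 1: prey: 4+1-0=5; pred: 10+0-12=0
First extinction: pred at step 1

Answer: 1 pred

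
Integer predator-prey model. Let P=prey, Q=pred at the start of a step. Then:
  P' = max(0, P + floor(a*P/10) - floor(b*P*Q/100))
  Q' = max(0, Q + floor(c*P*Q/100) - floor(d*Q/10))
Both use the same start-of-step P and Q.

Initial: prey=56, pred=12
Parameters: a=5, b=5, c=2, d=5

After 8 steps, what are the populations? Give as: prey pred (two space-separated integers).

Step 1: prey: 56+28-33=51; pred: 12+13-6=19
Step 2: prey: 51+25-48=28; pred: 19+19-9=29
Step 3: prey: 28+14-40=2; pred: 29+16-14=31
Step 4: prey: 2+1-3=0; pred: 31+1-15=17
Step 5: prey: 0+0-0=0; pred: 17+0-8=9
Step 6: prey: 0+0-0=0; pred: 9+0-4=5
Step 7: prey: 0+0-0=0; pred: 5+0-2=3
Step 8: prey: 0+0-0=0; pred: 3+0-1=2

Answer: 0 2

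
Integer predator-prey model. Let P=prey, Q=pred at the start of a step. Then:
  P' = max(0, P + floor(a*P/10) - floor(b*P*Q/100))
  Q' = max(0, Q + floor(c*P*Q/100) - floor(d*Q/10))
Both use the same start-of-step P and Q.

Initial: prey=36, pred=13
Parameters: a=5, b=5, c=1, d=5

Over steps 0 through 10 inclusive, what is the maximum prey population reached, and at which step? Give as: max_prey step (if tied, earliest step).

Answer: 115 10

Derivation:
Step 1: prey: 36+18-23=31; pred: 13+4-6=11
Step 2: prey: 31+15-17=29; pred: 11+3-5=9
Step 3: prey: 29+14-13=30; pred: 9+2-4=7
Step 4: prey: 30+15-10=35; pred: 7+2-3=6
Step 5: prey: 35+17-10=42; pred: 6+2-3=5
Step 6: prey: 42+21-10=53; pred: 5+2-2=5
Step 7: prey: 53+26-13=66; pred: 5+2-2=5
Step 8: prey: 66+33-16=83; pred: 5+3-2=6
Step 9: prey: 83+41-24=100; pred: 6+4-3=7
Step 10: prey: 100+50-35=115; pred: 7+7-3=11
Max prey = 115 at step 10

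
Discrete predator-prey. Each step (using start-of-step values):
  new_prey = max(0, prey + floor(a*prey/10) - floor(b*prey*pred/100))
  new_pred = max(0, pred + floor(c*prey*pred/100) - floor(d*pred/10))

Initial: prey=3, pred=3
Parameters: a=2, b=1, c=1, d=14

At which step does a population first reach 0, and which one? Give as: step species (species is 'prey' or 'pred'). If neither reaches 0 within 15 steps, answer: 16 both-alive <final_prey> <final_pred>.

Answer: 1 pred

Derivation:
Step 1: prey: 3+0-0=3; pred: 3+0-4=0
First extinction: pred at step 1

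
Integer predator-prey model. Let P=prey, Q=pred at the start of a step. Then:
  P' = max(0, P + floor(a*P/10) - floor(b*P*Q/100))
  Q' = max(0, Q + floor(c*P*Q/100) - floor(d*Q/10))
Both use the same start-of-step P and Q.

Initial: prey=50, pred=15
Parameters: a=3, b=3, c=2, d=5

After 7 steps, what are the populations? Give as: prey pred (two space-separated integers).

Answer: 2 3

Derivation:
Step 1: prey: 50+15-22=43; pred: 15+15-7=23
Step 2: prey: 43+12-29=26; pred: 23+19-11=31
Step 3: prey: 26+7-24=9; pred: 31+16-15=32
Step 4: prey: 9+2-8=3; pred: 32+5-16=21
Step 5: prey: 3+0-1=2; pred: 21+1-10=12
Step 6: prey: 2+0-0=2; pred: 12+0-6=6
Step 7: prey: 2+0-0=2; pred: 6+0-3=3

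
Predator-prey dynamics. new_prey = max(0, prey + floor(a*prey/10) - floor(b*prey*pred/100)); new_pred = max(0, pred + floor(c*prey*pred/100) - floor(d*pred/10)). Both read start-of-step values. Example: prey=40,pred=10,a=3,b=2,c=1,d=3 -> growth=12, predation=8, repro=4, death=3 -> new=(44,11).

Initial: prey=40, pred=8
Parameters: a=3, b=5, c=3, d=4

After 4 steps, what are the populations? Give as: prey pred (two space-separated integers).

Step 1: prey: 40+12-16=36; pred: 8+9-3=14
Step 2: prey: 36+10-25=21; pred: 14+15-5=24
Step 3: prey: 21+6-25=2; pred: 24+15-9=30
Step 4: prey: 2+0-3=0; pred: 30+1-12=19

Answer: 0 19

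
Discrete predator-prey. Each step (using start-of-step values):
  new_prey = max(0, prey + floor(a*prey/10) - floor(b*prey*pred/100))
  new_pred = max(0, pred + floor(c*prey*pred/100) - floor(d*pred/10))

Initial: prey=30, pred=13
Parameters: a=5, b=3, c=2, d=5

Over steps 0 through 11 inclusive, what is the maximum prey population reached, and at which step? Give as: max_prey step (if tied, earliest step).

Answer: 38 3

Derivation:
Step 1: prey: 30+15-11=34; pred: 13+7-6=14
Step 2: prey: 34+17-14=37; pred: 14+9-7=16
Step 3: prey: 37+18-17=38; pred: 16+11-8=19
Step 4: prey: 38+19-21=36; pred: 19+14-9=24
Step 5: prey: 36+18-25=29; pred: 24+17-12=29
Step 6: prey: 29+14-25=18; pred: 29+16-14=31
Step 7: prey: 18+9-16=11; pred: 31+11-15=27
Step 8: prey: 11+5-8=8; pred: 27+5-13=19
Step 9: prey: 8+4-4=8; pred: 19+3-9=13
Step 10: prey: 8+4-3=9; pred: 13+2-6=9
Step 11: prey: 9+4-2=11; pred: 9+1-4=6
Max prey = 38 at step 3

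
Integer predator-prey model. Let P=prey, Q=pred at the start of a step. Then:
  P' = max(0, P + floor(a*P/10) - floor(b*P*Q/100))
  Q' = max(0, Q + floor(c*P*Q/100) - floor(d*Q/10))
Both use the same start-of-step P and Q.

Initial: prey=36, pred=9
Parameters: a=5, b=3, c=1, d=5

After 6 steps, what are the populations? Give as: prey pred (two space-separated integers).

Step 1: prey: 36+18-9=45; pred: 9+3-4=8
Step 2: prey: 45+22-10=57; pred: 8+3-4=7
Step 3: prey: 57+28-11=74; pred: 7+3-3=7
Step 4: prey: 74+37-15=96; pred: 7+5-3=9
Step 5: prey: 96+48-25=119; pred: 9+8-4=13
Step 6: prey: 119+59-46=132; pred: 13+15-6=22

Answer: 132 22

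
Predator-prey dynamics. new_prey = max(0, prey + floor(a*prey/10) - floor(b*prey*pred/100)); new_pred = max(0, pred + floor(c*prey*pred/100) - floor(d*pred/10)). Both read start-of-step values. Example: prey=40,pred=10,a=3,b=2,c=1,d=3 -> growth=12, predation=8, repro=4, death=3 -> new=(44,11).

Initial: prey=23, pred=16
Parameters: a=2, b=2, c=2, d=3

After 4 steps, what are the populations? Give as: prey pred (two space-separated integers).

Step 1: prey: 23+4-7=20; pred: 16+7-4=19
Step 2: prey: 20+4-7=17; pred: 19+7-5=21
Step 3: prey: 17+3-7=13; pred: 21+7-6=22
Step 4: prey: 13+2-5=10; pred: 22+5-6=21

Answer: 10 21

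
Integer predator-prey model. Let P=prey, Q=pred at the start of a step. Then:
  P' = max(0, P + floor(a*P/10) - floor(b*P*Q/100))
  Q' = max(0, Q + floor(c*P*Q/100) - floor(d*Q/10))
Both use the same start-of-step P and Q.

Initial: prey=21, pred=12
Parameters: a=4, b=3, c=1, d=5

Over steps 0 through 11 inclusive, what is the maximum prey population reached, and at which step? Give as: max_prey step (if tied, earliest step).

Step 1: prey: 21+8-7=22; pred: 12+2-6=8
Step 2: prey: 22+8-5=25; pred: 8+1-4=5
Step 3: prey: 25+10-3=32; pred: 5+1-2=4
Step 4: prey: 32+12-3=41; pred: 4+1-2=3
Step 5: prey: 41+16-3=54; pred: 3+1-1=3
Step 6: prey: 54+21-4=71; pred: 3+1-1=3
Step 7: prey: 71+28-6=93; pred: 3+2-1=4
Step 8: prey: 93+37-11=119; pred: 4+3-2=5
Step 9: prey: 119+47-17=149; pred: 5+5-2=8
Step 10: prey: 149+59-35=173; pred: 8+11-4=15
Step 11: prey: 173+69-77=165; pred: 15+25-7=33
Max prey = 173 at step 10

Answer: 173 10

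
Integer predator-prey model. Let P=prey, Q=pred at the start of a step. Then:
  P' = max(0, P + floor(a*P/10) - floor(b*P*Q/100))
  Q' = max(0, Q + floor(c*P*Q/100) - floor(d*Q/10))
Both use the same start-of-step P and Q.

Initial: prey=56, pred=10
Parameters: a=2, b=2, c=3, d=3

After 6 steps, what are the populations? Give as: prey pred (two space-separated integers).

Answer: 0 44

Derivation:
Step 1: prey: 56+11-11=56; pred: 10+16-3=23
Step 2: prey: 56+11-25=42; pred: 23+38-6=55
Step 3: prey: 42+8-46=4; pred: 55+69-16=108
Step 4: prey: 4+0-8=0; pred: 108+12-32=88
Step 5: prey: 0+0-0=0; pred: 88+0-26=62
Step 6: prey: 0+0-0=0; pred: 62+0-18=44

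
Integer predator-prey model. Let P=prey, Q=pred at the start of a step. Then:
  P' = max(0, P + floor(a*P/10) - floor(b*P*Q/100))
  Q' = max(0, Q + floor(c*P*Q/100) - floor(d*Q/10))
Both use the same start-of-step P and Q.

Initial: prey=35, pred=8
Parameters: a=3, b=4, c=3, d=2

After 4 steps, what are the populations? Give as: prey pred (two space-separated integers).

Answer: 0 40

Derivation:
Step 1: prey: 35+10-11=34; pred: 8+8-1=15
Step 2: prey: 34+10-20=24; pred: 15+15-3=27
Step 3: prey: 24+7-25=6; pred: 27+19-5=41
Step 4: prey: 6+1-9=0; pred: 41+7-8=40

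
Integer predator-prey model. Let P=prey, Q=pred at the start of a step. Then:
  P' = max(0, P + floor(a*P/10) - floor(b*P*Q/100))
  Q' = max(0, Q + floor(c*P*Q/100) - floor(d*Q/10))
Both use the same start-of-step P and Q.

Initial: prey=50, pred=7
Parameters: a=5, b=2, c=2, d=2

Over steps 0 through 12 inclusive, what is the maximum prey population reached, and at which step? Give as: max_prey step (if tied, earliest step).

Step 1: prey: 50+25-7=68; pred: 7+7-1=13
Step 2: prey: 68+34-17=85; pred: 13+17-2=28
Step 3: prey: 85+42-47=80; pred: 28+47-5=70
Step 4: prey: 80+40-112=8; pred: 70+112-14=168
Step 5: prey: 8+4-26=0; pred: 168+26-33=161
Step 6: prey: 0+0-0=0; pred: 161+0-32=129
Step 7: prey: 0+0-0=0; pred: 129+0-25=104
Step 8: prey: 0+0-0=0; pred: 104+0-20=84
Step 9: prey: 0+0-0=0; pred: 84+0-16=68
Step 10: prey: 0+0-0=0; pred: 68+0-13=55
Step 11: prey: 0+0-0=0; pred: 55+0-11=44
Step 12: prey: 0+0-0=0; pred: 44+0-8=36
Max prey = 85 at step 2

Answer: 85 2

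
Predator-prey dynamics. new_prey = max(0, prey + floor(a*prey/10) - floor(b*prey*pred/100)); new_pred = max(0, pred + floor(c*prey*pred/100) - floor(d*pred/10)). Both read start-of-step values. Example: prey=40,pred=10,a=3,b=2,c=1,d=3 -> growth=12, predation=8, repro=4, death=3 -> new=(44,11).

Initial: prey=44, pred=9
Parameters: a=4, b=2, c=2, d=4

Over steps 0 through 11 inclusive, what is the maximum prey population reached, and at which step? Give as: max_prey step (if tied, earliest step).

Answer: 61 2

Derivation:
Step 1: prey: 44+17-7=54; pred: 9+7-3=13
Step 2: prey: 54+21-14=61; pred: 13+14-5=22
Step 3: prey: 61+24-26=59; pred: 22+26-8=40
Step 4: prey: 59+23-47=35; pred: 40+47-16=71
Step 5: prey: 35+14-49=0; pred: 71+49-28=92
Step 6: prey: 0+0-0=0; pred: 92+0-36=56
Step 7: prey: 0+0-0=0; pred: 56+0-22=34
Step 8: prey: 0+0-0=0; pred: 34+0-13=21
Step 9: prey: 0+0-0=0; pred: 21+0-8=13
Step 10: prey: 0+0-0=0; pred: 13+0-5=8
Step 11: prey: 0+0-0=0; pred: 8+0-3=5
Max prey = 61 at step 2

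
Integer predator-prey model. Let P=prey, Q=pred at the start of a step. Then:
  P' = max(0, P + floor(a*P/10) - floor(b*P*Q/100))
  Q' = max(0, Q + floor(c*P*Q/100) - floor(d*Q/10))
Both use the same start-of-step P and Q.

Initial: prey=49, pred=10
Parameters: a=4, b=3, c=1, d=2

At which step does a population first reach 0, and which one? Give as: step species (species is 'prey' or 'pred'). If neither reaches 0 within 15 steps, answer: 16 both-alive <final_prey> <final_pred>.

Step 1: prey: 49+19-14=54; pred: 10+4-2=12
Step 2: prey: 54+21-19=56; pred: 12+6-2=16
Step 3: prey: 56+22-26=52; pred: 16+8-3=21
Step 4: prey: 52+20-32=40; pred: 21+10-4=27
Step 5: prey: 40+16-32=24; pred: 27+10-5=32
Step 6: prey: 24+9-23=10; pred: 32+7-6=33
Step 7: prey: 10+4-9=5; pred: 33+3-6=30
Step 8: prey: 5+2-4=3; pred: 30+1-6=25
Step 9: prey: 3+1-2=2; pred: 25+0-5=20
Step 10: prey: 2+0-1=1; pred: 20+0-4=16
Step 11: prey: 1+0-0=1; pred: 16+0-3=13
Step 12: prey: 1+0-0=1; pred: 13+0-2=11
Step 13: prey: 1+0-0=1; pred: 11+0-2=9
Step 14: prey: 1+0-0=1; pred: 9+0-1=8
Step 15: prey: 1+0-0=1; pred: 8+0-1=7
No extinction within 15 steps

Answer: 16 both-alive 1 7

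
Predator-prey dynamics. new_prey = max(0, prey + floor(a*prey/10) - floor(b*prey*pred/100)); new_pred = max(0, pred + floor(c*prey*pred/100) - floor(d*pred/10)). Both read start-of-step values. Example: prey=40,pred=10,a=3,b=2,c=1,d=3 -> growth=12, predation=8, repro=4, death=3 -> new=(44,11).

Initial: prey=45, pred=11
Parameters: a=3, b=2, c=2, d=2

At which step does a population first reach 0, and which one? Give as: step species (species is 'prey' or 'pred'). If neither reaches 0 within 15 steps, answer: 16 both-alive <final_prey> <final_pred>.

Answer: 5 prey

Derivation:
Step 1: prey: 45+13-9=49; pred: 11+9-2=18
Step 2: prey: 49+14-17=46; pred: 18+17-3=32
Step 3: prey: 46+13-29=30; pred: 32+29-6=55
Step 4: prey: 30+9-33=6; pred: 55+33-11=77
Step 5: prey: 6+1-9=0; pred: 77+9-15=71
First extinction: prey at step 5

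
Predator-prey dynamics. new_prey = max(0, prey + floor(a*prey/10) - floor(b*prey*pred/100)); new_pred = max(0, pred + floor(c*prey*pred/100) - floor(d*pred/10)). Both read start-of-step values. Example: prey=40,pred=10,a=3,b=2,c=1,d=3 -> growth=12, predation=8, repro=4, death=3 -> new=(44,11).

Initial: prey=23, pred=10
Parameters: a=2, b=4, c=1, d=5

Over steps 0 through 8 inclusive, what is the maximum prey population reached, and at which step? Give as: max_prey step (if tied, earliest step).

Step 1: prey: 23+4-9=18; pred: 10+2-5=7
Step 2: prey: 18+3-5=16; pred: 7+1-3=5
Step 3: prey: 16+3-3=16; pred: 5+0-2=3
Step 4: prey: 16+3-1=18; pred: 3+0-1=2
Step 5: prey: 18+3-1=20; pred: 2+0-1=1
Step 6: prey: 20+4-0=24; pred: 1+0-0=1
Step 7: prey: 24+4-0=28; pred: 1+0-0=1
Step 8: prey: 28+5-1=32; pred: 1+0-0=1
Max prey = 32 at step 8

Answer: 32 8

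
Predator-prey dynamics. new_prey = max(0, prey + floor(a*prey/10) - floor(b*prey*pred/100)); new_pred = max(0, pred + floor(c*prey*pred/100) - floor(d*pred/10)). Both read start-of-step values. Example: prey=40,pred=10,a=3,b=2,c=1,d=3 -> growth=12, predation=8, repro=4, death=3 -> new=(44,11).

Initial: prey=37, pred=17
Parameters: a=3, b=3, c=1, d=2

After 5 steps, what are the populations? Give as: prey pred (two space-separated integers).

Answer: 6 18

Derivation:
Step 1: prey: 37+11-18=30; pred: 17+6-3=20
Step 2: prey: 30+9-18=21; pred: 20+6-4=22
Step 3: prey: 21+6-13=14; pred: 22+4-4=22
Step 4: prey: 14+4-9=9; pred: 22+3-4=21
Step 5: prey: 9+2-5=6; pred: 21+1-4=18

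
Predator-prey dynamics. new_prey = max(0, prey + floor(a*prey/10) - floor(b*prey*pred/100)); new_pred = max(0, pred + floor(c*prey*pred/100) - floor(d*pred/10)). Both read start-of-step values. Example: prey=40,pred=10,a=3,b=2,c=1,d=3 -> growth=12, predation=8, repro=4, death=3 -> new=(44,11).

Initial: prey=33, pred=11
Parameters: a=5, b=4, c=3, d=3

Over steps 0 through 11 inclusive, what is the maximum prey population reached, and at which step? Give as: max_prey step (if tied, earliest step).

Step 1: prey: 33+16-14=35; pred: 11+10-3=18
Step 2: prey: 35+17-25=27; pred: 18+18-5=31
Step 3: prey: 27+13-33=7; pred: 31+25-9=47
Step 4: prey: 7+3-13=0; pred: 47+9-14=42
Step 5: prey: 0+0-0=0; pred: 42+0-12=30
Step 6: prey: 0+0-0=0; pred: 30+0-9=21
Step 7: prey: 0+0-0=0; pred: 21+0-6=15
Step 8: prey: 0+0-0=0; pred: 15+0-4=11
Step 9: prey: 0+0-0=0; pred: 11+0-3=8
Step 10: prey: 0+0-0=0; pred: 8+0-2=6
Step 11: prey: 0+0-0=0; pred: 6+0-1=5
Max prey = 35 at step 1

Answer: 35 1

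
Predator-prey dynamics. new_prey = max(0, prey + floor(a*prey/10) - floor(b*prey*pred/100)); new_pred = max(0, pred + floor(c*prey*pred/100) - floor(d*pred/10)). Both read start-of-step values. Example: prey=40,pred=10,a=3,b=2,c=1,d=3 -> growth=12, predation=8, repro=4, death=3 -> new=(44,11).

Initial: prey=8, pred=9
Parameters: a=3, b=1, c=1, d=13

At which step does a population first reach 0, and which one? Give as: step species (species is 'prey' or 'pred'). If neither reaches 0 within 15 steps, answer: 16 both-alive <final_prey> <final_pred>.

Answer: 1 pred

Derivation:
Step 1: prey: 8+2-0=10; pred: 9+0-11=0
First extinction: pred at step 1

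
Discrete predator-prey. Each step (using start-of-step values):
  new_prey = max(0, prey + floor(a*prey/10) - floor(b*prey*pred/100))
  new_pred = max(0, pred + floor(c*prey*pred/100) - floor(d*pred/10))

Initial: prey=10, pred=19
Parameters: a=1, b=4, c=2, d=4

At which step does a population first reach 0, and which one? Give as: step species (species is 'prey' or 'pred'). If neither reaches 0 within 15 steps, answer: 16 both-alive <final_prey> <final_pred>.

Answer: 16 both-alive 2 2

Derivation:
Step 1: prey: 10+1-7=4; pred: 19+3-7=15
Step 2: prey: 4+0-2=2; pred: 15+1-6=10
Step 3: prey: 2+0-0=2; pred: 10+0-4=6
Step 4: prey: 2+0-0=2; pred: 6+0-2=4
Step 5: prey: 2+0-0=2; pred: 4+0-1=3
Step 6: prey: 2+0-0=2; pred: 3+0-1=2
Step 7: prey: 2+0-0=2; pred: 2+0-0=2
Steps 8-15: state stable at prey=2, pred=2 (no change)
No extinction within 15 steps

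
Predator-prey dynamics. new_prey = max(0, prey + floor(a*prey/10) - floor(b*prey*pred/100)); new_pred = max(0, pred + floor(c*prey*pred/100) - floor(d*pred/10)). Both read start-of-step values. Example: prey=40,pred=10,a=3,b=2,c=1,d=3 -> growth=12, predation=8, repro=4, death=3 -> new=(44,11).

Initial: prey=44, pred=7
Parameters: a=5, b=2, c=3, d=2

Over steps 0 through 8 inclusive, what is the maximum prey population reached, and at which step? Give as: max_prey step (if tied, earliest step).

Answer: 72 2

Derivation:
Step 1: prey: 44+22-6=60; pred: 7+9-1=15
Step 2: prey: 60+30-18=72; pred: 15+27-3=39
Step 3: prey: 72+36-56=52; pred: 39+84-7=116
Step 4: prey: 52+26-120=0; pred: 116+180-23=273
Step 5: prey: 0+0-0=0; pred: 273+0-54=219
Step 6: prey: 0+0-0=0; pred: 219+0-43=176
Step 7: prey: 0+0-0=0; pred: 176+0-35=141
Step 8: prey: 0+0-0=0; pred: 141+0-28=113
Max prey = 72 at step 2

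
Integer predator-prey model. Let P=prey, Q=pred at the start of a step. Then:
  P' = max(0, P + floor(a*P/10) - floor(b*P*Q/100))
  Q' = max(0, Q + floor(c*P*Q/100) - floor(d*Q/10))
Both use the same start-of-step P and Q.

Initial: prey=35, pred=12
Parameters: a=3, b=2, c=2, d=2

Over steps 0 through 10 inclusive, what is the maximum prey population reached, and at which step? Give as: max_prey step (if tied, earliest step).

Step 1: prey: 35+10-8=37; pred: 12+8-2=18
Step 2: prey: 37+11-13=35; pred: 18+13-3=28
Step 3: prey: 35+10-19=26; pred: 28+19-5=42
Step 4: prey: 26+7-21=12; pred: 42+21-8=55
Step 5: prey: 12+3-13=2; pred: 55+13-11=57
Step 6: prey: 2+0-2=0; pred: 57+2-11=48
Step 7: prey: 0+0-0=0; pred: 48+0-9=39
Step 8: prey: 0+0-0=0; pred: 39+0-7=32
Step 9: prey: 0+0-0=0; pred: 32+0-6=26
Step 10: prey: 0+0-0=0; pred: 26+0-5=21
Max prey = 37 at step 1

Answer: 37 1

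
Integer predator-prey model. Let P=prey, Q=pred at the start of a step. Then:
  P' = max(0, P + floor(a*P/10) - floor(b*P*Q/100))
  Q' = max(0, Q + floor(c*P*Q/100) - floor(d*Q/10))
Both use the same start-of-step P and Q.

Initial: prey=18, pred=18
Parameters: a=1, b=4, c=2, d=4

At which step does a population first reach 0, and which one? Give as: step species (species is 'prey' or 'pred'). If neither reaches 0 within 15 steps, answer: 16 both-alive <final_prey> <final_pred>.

Answer: 16 both-alive 2 2

Derivation:
Step 1: prey: 18+1-12=7; pred: 18+6-7=17
Step 2: prey: 7+0-4=3; pred: 17+2-6=13
Step 3: prey: 3+0-1=2; pred: 13+0-5=8
Step 4: prey: 2+0-0=2; pred: 8+0-3=5
Step 5: prey: 2+0-0=2; pred: 5+0-2=3
Step 6: prey: 2+0-0=2; pred: 3+0-1=2
Step 7: prey: 2+0-0=2; pred: 2+0-0=2
Steps 8-15: state stable at prey=2, pred=2 (no change)
No extinction within 15 steps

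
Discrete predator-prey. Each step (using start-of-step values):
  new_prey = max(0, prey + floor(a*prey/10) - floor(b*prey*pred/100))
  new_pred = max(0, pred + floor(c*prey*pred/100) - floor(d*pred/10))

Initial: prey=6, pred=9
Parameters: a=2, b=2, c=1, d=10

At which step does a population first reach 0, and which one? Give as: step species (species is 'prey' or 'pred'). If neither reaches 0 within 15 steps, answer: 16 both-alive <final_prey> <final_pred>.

Step 1: prey: 6+1-1=6; pred: 9+0-9=0
First extinction: pred at step 1

Answer: 1 pred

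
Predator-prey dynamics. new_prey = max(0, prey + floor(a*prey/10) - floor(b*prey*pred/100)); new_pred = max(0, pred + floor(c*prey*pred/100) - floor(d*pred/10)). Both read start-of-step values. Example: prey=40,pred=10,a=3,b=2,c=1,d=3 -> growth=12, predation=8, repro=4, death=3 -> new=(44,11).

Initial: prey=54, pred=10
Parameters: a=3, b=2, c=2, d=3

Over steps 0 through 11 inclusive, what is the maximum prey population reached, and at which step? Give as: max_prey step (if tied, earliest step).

Answer: 60 1

Derivation:
Step 1: prey: 54+16-10=60; pred: 10+10-3=17
Step 2: prey: 60+18-20=58; pred: 17+20-5=32
Step 3: prey: 58+17-37=38; pred: 32+37-9=60
Step 4: prey: 38+11-45=4; pred: 60+45-18=87
Step 5: prey: 4+1-6=0; pred: 87+6-26=67
Step 6: prey: 0+0-0=0; pred: 67+0-20=47
Step 7: prey: 0+0-0=0; pred: 47+0-14=33
Step 8: prey: 0+0-0=0; pred: 33+0-9=24
Step 9: prey: 0+0-0=0; pred: 24+0-7=17
Step 10: prey: 0+0-0=0; pred: 17+0-5=12
Step 11: prey: 0+0-0=0; pred: 12+0-3=9
Max prey = 60 at step 1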